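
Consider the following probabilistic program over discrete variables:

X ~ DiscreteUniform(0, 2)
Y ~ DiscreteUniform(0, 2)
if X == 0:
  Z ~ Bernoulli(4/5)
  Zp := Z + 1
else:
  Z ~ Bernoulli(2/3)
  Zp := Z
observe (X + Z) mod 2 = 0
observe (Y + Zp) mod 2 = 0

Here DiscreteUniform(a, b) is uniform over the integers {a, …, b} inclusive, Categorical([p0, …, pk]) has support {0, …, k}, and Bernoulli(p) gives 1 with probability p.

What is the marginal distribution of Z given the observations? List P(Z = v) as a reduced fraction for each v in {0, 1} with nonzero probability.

P(Z=0) = 13/23, P(Z=1) = 10/23

Enumerate traces; 4 have nonzero weight after conditioning:
  (X=0, Y=1, Z=0) weight 1/45
  (X=1, Y=1, Z=1) weight 2/27
  (X=2, Y=0, Z=0) weight 1/27
  (X=2, Y=2, Z=0) weight 1/27
Group by Z:
  weight(Z=0) = 13/135
  weight(Z=1) = 2/27
Total weight = 13/135 + 2/27 = 23/135
P(Z=0 | obs) = 13/135 / 23/135 = 13/23
P(Z=1 | obs) = 2/27 / 23/135 = 10/23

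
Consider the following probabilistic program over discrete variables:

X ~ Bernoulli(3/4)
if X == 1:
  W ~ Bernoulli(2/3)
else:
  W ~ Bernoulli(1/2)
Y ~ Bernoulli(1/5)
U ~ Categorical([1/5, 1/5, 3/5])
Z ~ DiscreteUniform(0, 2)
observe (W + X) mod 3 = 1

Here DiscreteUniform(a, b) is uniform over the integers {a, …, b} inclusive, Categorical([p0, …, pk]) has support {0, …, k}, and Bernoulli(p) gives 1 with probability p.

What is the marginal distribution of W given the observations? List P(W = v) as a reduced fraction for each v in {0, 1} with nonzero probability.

Enumerate traces; 36 have nonzero weight after conditioning:
  (X=0, W=1, Y=0, U=0, Z=0) weight 1/150
  (X=0, W=1, Y=0, U=0, Z=1) weight 1/150
  (X=0, W=1, Y=0, U=0, Z=2) weight 1/150
  (X=0, W=1, Y=0, U=1, Z=0) weight 1/150
  (X=0, W=1, Y=0, U=1, Z=1) weight 1/150
  (X=0, W=1, Y=0, U=1, Z=2) weight 1/150
  (X=0, W=1, Y=0, U=2, Z=0) weight 1/50
  (X=0, W=1, Y=0, U=2, Z=1) weight 1/50
  (X=1, W=0, Y=0, U=0, Z=0) weight 1/75
  … 27 more
Group by W:
  weight(W=0) = 1/4
  weight(W=1) = 1/8
Total weight = 1/4 + 1/8 = 3/8
P(W=0 | obs) = 1/4 / 3/8 = 2/3
P(W=1 | obs) = 1/8 / 3/8 = 1/3

P(W=0) = 2/3, P(W=1) = 1/3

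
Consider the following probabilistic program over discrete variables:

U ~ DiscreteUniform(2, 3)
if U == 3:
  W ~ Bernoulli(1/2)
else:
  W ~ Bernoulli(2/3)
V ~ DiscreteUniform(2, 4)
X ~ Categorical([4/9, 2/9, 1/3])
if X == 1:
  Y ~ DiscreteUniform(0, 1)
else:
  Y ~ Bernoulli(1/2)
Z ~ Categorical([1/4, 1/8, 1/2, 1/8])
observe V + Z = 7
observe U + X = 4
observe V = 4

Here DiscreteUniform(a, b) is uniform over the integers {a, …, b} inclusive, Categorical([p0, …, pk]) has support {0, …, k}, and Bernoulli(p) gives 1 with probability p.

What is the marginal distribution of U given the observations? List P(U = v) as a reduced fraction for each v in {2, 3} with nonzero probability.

P(U=2) = 3/5, P(U=3) = 2/5

Enumerate traces; 8 have nonzero weight after conditioning:
  (U=2, W=0, V=4, X=2, Y=0, Z=3) weight 1/864
  (U=2, W=0, V=4, X=2, Y=1, Z=3) weight 1/864
  (U=2, W=1, V=4, X=2, Y=0, Z=3) weight 1/432
  (U=2, W=1, V=4, X=2, Y=1, Z=3) weight 1/432
  (U=3, W=0, V=4, X=1, Y=0, Z=3) weight 1/864
  (U=3, W=0, V=4, X=1, Y=1, Z=3) weight 1/864
  (U=3, W=1, V=4, X=1, Y=0, Z=3) weight 1/864
  (U=3, W=1, V=4, X=1, Y=1, Z=3) weight 1/864
Group by U:
  weight(U=2) = 1/144
  weight(U=3) = 1/216
Total weight = 1/144 + 1/216 = 5/432
P(U=2 | obs) = 1/144 / 5/432 = 3/5
P(U=3 | obs) = 1/216 / 5/432 = 2/5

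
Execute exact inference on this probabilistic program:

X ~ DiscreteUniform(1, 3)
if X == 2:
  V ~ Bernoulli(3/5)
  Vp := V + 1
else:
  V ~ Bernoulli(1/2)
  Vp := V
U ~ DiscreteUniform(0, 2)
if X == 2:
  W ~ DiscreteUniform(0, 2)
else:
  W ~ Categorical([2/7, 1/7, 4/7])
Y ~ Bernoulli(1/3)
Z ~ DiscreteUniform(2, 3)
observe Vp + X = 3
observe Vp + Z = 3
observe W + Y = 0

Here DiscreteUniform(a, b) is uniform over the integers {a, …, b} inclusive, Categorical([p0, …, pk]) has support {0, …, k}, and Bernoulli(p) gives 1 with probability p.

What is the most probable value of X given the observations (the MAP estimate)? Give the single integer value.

Enumerate traces; 6 have nonzero weight after conditioning:
  (X=2, V=0, U=0, W=0, Y=0, Z=2) weight 2/405
  (X=2, V=0, U=1, W=0, Y=0, Z=2) weight 2/405
  (X=2, V=0, U=2, W=0, Y=0, Z=2) weight 2/405
  (X=3, V=0, U=0, W=0, Y=0, Z=3) weight 1/189
  (X=3, V=0, U=1, W=0, Y=0, Z=3) weight 1/189
  (X=3, V=0, U=2, W=0, Y=0, Z=3) weight 1/189
Group by X:
  weight(X=2) = 2/135
  weight(X=3) = 1/63
Total weight = 2/135 + 1/63 = 29/945
P(X=2 | obs) = 2/135 / 29/945 = 14/29
P(X=3 | obs) = 1/63 / 29/945 = 15/29
argmax = 3

argmax_v P(X = v | obs) = 3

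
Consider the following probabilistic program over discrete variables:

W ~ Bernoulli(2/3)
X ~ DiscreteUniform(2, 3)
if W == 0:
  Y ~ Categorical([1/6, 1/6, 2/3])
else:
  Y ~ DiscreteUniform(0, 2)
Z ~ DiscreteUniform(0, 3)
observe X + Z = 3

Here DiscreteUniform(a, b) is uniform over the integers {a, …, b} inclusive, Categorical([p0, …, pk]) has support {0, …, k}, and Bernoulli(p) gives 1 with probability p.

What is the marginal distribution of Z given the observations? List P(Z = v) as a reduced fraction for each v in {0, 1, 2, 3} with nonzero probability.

P(Z=0) = 1/2, P(Z=1) = 1/2

Enumerate traces; 12 have nonzero weight after conditioning:
  (W=0, X=2, Y=0, Z=1) weight 1/144
  (W=0, X=2, Y=1, Z=1) weight 1/144
  (W=0, X=2, Y=2, Z=1) weight 1/36
  (W=0, X=3, Y=0, Z=0) weight 1/144
  (W=0, X=3, Y=1, Z=0) weight 1/144
  (W=0, X=3, Y=2, Z=0) weight 1/36
  (W=1, X=2, Y=0, Z=1) weight 1/36
  (W=1, X=2, Y=1, Z=1) weight 1/36
  … 4 more
Group by Z:
  weight(Z=0) = 1/8
  weight(Z=1) = 1/8
Total weight = 1/8 + 1/8 = 1/4
P(Z=0 | obs) = 1/8 / 1/4 = 1/2
P(Z=1 | obs) = 1/8 / 1/4 = 1/2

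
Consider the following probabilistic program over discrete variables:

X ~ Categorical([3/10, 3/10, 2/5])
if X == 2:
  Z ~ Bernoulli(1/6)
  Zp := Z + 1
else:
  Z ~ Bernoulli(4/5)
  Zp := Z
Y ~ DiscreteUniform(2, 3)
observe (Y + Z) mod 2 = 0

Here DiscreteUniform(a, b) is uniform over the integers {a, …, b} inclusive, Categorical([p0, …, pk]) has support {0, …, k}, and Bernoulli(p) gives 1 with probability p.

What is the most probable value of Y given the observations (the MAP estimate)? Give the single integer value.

Enumerate traces; 6 have nonzero weight after conditioning:
  (X=0, Z=0, Y=2) weight 3/100
  (X=0, Z=1, Y=3) weight 3/25
  (X=1, Z=0, Y=2) weight 3/100
  (X=1, Z=1, Y=3) weight 3/25
  (X=2, Z=0, Y=2) weight 1/6
  (X=2, Z=1, Y=3) weight 1/30
Group by Y:
  weight(Y=2) = 17/75
  weight(Y=3) = 41/150
Total weight = 17/75 + 41/150 = 1/2
P(Y=2 | obs) = 17/75 / 1/2 = 34/75
P(Y=3 | obs) = 41/150 / 1/2 = 41/75
argmax = 3

argmax_v P(Y = v | obs) = 3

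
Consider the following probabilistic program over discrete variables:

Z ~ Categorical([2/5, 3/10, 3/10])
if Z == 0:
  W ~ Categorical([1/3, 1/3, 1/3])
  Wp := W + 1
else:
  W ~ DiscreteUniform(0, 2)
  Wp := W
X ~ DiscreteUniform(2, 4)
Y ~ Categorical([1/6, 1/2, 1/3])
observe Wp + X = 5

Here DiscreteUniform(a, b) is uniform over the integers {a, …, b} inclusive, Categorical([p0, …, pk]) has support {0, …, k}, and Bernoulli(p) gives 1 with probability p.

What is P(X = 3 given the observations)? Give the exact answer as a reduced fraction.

Enumerate traces; 21 have nonzero weight after conditioning:
  (Z=0, W=0, X=4, Y=0) weight 1/135
  (Z=0, W=0, X=4, Y=1) weight 1/45
  (Z=0, W=0, X=4, Y=2) weight 2/135
  (Z=0, W=1, X=3, Y=0) weight 1/135
  (Z=0, W=1, X=3, Y=1) weight 1/45
  (Z=0, W=1, X=3, Y=2) weight 2/135
  (Z=0, W=2, X=2, Y=0) weight 1/135
  (Z=0, W=2, X=2, Y=1) weight 1/45
  … 13 more
Group by X:
  weight(X=2) = 2/45
  weight(X=3) = 1/9
  weight(X=4) = 1/9
Total weight = 2/45 + 1/9 + 1/9 = 4/15
P(X=2 | obs) = 2/45 / 4/15 = 1/6
P(X=3 | obs) = 1/9 / 4/15 = 5/12
P(X=4 | obs) = 1/9 / 4/15 = 5/12

P(X = 3 | obs) = 5/12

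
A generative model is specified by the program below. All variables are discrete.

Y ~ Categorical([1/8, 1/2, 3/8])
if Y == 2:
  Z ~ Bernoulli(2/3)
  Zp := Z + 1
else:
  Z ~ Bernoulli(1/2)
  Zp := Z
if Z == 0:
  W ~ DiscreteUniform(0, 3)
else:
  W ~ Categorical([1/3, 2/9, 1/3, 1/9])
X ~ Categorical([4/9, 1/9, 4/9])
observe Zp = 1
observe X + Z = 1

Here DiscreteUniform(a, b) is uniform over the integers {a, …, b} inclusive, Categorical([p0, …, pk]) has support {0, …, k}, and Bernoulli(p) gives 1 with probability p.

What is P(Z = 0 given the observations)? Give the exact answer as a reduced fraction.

P(Z = 0 | obs) = 1/11

Enumerate traces; 12 have nonzero weight after conditioning:
  (Y=0, Z=1, W=0, X=0) weight 1/108
  (Y=0, Z=1, W=1, X=0) weight 1/162
  (Y=0, Z=1, W=2, X=0) weight 1/108
  (Y=0, Z=1, W=3, X=0) weight 1/324
  (Y=1, Z=1, W=0, X=0) weight 1/27
  (Y=1, Z=1, W=1, X=0) weight 2/81
  (Y=1, Z=1, W=2, X=0) weight 1/27
  (Y=1, Z=1, W=3, X=0) weight 1/81
  (Y=2, Z=0, W=0, X=1) weight 1/288
  … 3 more
Group by Z:
  weight(Z=0) = 1/72
  weight(Z=1) = 5/36
Total weight = 1/72 + 5/36 = 11/72
P(Z=0 | obs) = 1/72 / 11/72 = 1/11
P(Z=1 | obs) = 5/36 / 11/72 = 10/11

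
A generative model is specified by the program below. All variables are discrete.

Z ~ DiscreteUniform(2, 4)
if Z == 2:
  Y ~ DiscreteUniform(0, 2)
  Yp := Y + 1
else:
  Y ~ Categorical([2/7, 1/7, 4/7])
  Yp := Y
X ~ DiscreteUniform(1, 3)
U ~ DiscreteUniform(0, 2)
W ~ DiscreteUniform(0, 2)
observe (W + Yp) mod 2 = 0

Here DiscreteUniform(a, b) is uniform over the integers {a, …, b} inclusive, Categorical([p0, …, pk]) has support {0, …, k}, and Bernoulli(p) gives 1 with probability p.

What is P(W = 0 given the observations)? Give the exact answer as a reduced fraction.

Enumerate traces; 126 have nonzero weight after conditioning:
  (Z=2, Y=0, X=1, U=0, W=1) weight 1/243
  (Z=2, Y=0, X=1, U=1, W=1) weight 1/243
  (Z=2, Y=0, X=1, U=2, W=1) weight 1/243
  (Z=2, Y=0, X=2, U=0, W=1) weight 1/243
  (Z=2, Y=0, X=2, U=1, W=1) weight 1/243
  (Z=2, Y=0, X=2, U=2, W=1) weight 1/243
  (Z=2, Y=0, X=3, U=0, W=1) weight 1/243
  (Z=2, Y=0, X=3, U=1, W=1) weight 1/243
  (Z=2, Y=1, X=1, U=0, W=0) weight 1/243
  (Z=2, Y=1, X=1, U=0, W=2) weight 1/243
  … 116 more
Group by W:
  weight(W=0) = 43/189
  weight(W=1) = 20/189
  weight(W=2) = 43/189
Total weight = 43/189 + 20/189 + 43/189 = 106/189
P(W=0 | obs) = 43/189 / 106/189 = 43/106
P(W=1 | obs) = 20/189 / 106/189 = 10/53
P(W=2 | obs) = 43/189 / 106/189 = 43/106

P(W = 0 | obs) = 43/106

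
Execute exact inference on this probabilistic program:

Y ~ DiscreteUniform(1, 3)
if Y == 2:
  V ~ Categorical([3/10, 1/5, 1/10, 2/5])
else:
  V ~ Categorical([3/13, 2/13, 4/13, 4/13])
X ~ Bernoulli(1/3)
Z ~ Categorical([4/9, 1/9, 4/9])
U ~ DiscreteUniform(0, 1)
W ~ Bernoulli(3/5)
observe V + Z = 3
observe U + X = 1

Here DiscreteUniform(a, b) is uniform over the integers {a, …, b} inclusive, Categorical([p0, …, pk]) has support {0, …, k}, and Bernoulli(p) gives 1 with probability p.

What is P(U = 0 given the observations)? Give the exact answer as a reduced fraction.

Enumerate traces; 36 have nonzero weight after conditioning:
  (Y=1, V=1, X=0, Z=2, U=1, W=0) weight 16/5265
  (Y=1, V=1, X=0, Z=2, U=1, W=1) weight 8/1755
  (Y=1, V=1, X=1, Z=2, U=0, W=0) weight 8/5265
  (Y=1, V=1, X=1, Z=2, U=0, W=1) weight 4/1755
  (Y=1, V=2, X=0, Z=1, U=1, W=0) weight 8/5265
  (Y=1, V=2, X=0, Z=1, U=1, W=1) weight 4/1755
  (Y=1, V=2, X=1, Z=1, U=0, W=0) weight 4/5265
  (Y=1, V=2, X=1, Z=1, U=0, W=1) weight 2/1755
  … 28 more
Group by U:
  weight(U=0) = 59/1404
  weight(U=1) = 59/702
Total weight = 59/1404 + 59/702 = 59/468
P(U=0 | obs) = 59/1404 / 59/468 = 1/3
P(U=1 | obs) = 59/702 / 59/468 = 2/3

P(U = 0 | obs) = 1/3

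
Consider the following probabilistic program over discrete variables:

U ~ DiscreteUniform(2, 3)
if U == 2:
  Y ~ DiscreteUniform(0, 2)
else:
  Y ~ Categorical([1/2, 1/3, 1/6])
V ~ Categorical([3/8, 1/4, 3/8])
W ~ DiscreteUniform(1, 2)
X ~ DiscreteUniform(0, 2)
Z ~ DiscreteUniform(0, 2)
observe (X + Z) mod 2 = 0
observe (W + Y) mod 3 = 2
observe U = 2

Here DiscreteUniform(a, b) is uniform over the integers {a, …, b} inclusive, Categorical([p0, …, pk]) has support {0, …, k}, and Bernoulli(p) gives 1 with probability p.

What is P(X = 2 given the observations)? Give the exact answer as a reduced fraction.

Enumerate traces; 30 have nonzero weight after conditioning:
  (U=2, Y=0, V=0, W=2, X=0, Z=0) weight 1/288
  (U=2, Y=0, V=0, W=2, X=0, Z=2) weight 1/288
  (U=2, Y=0, V=0, W=2, X=1, Z=1) weight 1/288
  (U=2, Y=0, V=0, W=2, X=2, Z=0) weight 1/288
  (U=2, Y=0, V=0, W=2, X=2, Z=2) weight 1/288
  (U=2, Y=0, V=1, W=2, X=0, Z=0) weight 1/432
  (U=2, Y=0, V=1, W=2, X=0, Z=2) weight 1/432
  (U=2, Y=0, V=1, W=2, X=1, Z=1) weight 1/432
  … 22 more
Group by X:
  weight(X=0) = 1/27
  weight(X=1) = 1/54
  weight(X=2) = 1/27
Total weight = 1/27 + 1/54 + 1/27 = 5/54
P(X=0 | obs) = 1/27 / 5/54 = 2/5
P(X=1 | obs) = 1/54 / 5/54 = 1/5
P(X=2 | obs) = 1/27 / 5/54 = 2/5

P(X = 2 | obs) = 2/5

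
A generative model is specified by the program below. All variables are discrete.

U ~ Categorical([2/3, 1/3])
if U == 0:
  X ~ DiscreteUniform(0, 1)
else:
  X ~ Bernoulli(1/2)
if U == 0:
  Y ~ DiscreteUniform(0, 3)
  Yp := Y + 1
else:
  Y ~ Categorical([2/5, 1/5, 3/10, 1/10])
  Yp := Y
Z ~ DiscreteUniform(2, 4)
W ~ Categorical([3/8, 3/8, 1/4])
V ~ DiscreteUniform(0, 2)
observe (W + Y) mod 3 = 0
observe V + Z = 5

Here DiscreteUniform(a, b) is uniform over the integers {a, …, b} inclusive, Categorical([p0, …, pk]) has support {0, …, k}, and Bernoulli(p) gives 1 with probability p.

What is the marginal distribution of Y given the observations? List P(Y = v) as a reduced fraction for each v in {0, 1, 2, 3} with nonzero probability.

Enumerate traces; 32 have nonzero weight after conditioning:
  (U=0, X=0, Y=0, Z=3, W=0, V=2) weight 1/288
  (U=0, X=0, Y=0, Z=4, W=0, V=1) weight 1/288
  (U=0, X=0, Y=1, Z=3, W=2, V=2) weight 1/432
  (U=0, X=0, Y=1, Z=4, W=2, V=1) weight 1/432
  (U=0, X=0, Y=2, Z=3, W=1, V=2) weight 1/288
  (U=0, X=0, Y=2, Z=4, W=1, V=1) weight 1/288
  (U=0, X=0, Y=3, Z=3, W=0, V=2) weight 1/288
  (U=0, X=0, Y=3, Z=4, W=0, V=1) weight 1/288
  … 24 more
Group by Y:
  weight(Y=0) = 1/40
  weight(Y=1) = 7/540
  weight(Y=2) = 1/45
  weight(Y=3) = 1/60
Total weight = 1/40 + 7/540 + 1/45 + 1/60 = 83/1080
P(Y=0 | obs) = 1/40 / 83/1080 = 27/83
P(Y=1 | obs) = 7/540 / 83/1080 = 14/83
P(Y=2 | obs) = 1/45 / 83/1080 = 24/83
P(Y=3 | obs) = 1/60 / 83/1080 = 18/83

P(Y=0) = 27/83, P(Y=1) = 14/83, P(Y=2) = 24/83, P(Y=3) = 18/83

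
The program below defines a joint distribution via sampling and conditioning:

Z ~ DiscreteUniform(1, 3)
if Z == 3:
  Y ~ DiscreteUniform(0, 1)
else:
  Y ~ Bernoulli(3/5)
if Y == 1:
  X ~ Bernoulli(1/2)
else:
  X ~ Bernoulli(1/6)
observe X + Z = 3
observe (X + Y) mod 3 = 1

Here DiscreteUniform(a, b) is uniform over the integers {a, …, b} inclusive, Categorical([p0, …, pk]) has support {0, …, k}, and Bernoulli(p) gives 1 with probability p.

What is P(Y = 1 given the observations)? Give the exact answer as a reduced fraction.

Enumerate traces; 2 have nonzero weight after conditioning:
  (Z=2, Y=0, X=1) weight 1/45
  (Z=3, Y=1, X=0) weight 1/12
Group by Y:
  weight(Y=0) = 1/45
  weight(Y=1) = 1/12
Total weight = 1/45 + 1/12 = 19/180
P(Y=0 | obs) = 1/45 / 19/180 = 4/19
P(Y=1 | obs) = 1/12 / 19/180 = 15/19

P(Y = 1 | obs) = 15/19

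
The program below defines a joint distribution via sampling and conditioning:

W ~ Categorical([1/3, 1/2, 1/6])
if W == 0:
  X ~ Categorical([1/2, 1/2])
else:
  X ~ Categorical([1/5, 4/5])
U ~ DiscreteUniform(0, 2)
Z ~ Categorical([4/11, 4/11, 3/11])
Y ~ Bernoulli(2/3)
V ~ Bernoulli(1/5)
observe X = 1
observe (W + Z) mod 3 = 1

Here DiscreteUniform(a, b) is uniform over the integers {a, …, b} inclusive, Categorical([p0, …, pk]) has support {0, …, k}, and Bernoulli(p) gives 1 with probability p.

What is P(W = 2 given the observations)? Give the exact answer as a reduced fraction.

Enumerate traces; 36 have nonzero weight after conditioning:
  (W=0, X=1, U=0, Z=1, Y=0, V=0) weight 8/1485
  (W=0, X=1, U=0, Z=1, Y=0, V=1) weight 2/1485
  (W=0, X=1, U=0, Z=1, Y=1, V=0) weight 16/1485
  (W=0, X=1, U=0, Z=1, Y=1, V=1) weight 4/1485
  (W=0, X=1, U=1, Z=1, Y=0, V=0) weight 8/1485
  (W=0, X=1, U=1, Z=1, Y=0, V=1) weight 2/1485
  (W=0, X=1, U=1, Z=1, Y=1, V=0) weight 16/1485
  (W=0, X=1, U=1, Z=1, Y=1, V=1) weight 4/1485
  (W=1, X=1, U=0, Z=0, Y=0, V=0) weight 32/2475
  (W=2, X=1, U=0, Z=2, Y=0, V=0) weight 8/2475
  … 26 more
Group by W:
  weight(W=0) = 2/33
  weight(W=1) = 8/55
  weight(W=2) = 2/55
Total weight = 2/33 + 8/55 + 2/55 = 8/33
P(W=0 | obs) = 2/33 / 8/33 = 1/4
P(W=1 | obs) = 8/55 / 8/33 = 3/5
P(W=2 | obs) = 2/55 / 8/33 = 3/20

P(W = 2 | obs) = 3/20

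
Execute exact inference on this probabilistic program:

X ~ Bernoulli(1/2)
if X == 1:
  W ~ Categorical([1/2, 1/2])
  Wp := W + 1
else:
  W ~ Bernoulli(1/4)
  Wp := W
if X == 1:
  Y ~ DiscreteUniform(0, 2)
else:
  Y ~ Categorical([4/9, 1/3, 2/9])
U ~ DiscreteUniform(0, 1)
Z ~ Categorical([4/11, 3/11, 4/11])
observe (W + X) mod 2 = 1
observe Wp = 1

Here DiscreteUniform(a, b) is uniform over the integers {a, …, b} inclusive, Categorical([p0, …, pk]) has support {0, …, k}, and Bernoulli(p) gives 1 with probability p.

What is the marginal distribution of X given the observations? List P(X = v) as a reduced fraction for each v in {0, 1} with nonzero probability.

Enumerate traces; 36 have nonzero weight after conditioning:
  (X=0, W=1, Y=0, U=0, Z=0) weight 1/99
  (X=0, W=1, Y=0, U=0, Z=1) weight 1/132
  (X=0, W=1, Y=0, U=0, Z=2) weight 1/99
  (X=0, W=1, Y=0, U=1, Z=0) weight 1/99
  (X=0, W=1, Y=0, U=1, Z=1) weight 1/132
  (X=0, W=1, Y=0, U=1, Z=2) weight 1/99
  (X=0, W=1, Y=1, U=0, Z=0) weight 1/132
  (X=0, W=1, Y=1, U=0, Z=1) weight 1/176
  (X=1, W=0, Y=0, U=0, Z=0) weight 1/66
  … 27 more
Group by X:
  weight(X=0) = 1/8
  weight(X=1) = 1/4
Total weight = 1/8 + 1/4 = 3/8
P(X=0 | obs) = 1/8 / 3/8 = 1/3
P(X=1 | obs) = 1/4 / 3/8 = 2/3

P(X=0) = 1/3, P(X=1) = 2/3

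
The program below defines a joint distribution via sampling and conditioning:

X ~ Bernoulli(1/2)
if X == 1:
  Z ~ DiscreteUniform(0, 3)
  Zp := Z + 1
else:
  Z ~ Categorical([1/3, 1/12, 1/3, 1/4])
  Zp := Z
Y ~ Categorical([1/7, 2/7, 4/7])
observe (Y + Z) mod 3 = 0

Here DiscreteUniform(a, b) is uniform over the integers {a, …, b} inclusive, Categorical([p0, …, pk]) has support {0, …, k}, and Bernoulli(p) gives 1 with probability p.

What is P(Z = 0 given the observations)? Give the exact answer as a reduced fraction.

Enumerate traces; 8 have nonzero weight after conditioning:
  (X=0, Z=0, Y=0) weight 1/42
  (X=0, Z=1, Y=2) weight 1/42
  (X=0, Z=2, Y=1) weight 1/21
  (X=0, Z=3, Y=0) weight 1/56
  (X=1, Z=0, Y=0) weight 1/56
  (X=1, Z=1, Y=2) weight 1/14
  (X=1, Z=2, Y=1) weight 1/28
  (X=1, Z=3, Y=0) weight 1/56
Group by Z:
  weight(Z=0) = 1/24
  weight(Z=1) = 2/21
  weight(Z=2) = 1/12
  weight(Z=3) = 1/28
Total weight = 1/24 + 2/21 + 1/12 + 1/28 = 43/168
P(Z=0 | obs) = 1/24 / 43/168 = 7/43
P(Z=1 | obs) = 2/21 / 43/168 = 16/43
P(Z=2 | obs) = 1/12 / 43/168 = 14/43
P(Z=3 | obs) = 1/28 / 43/168 = 6/43

P(Z = 0 | obs) = 7/43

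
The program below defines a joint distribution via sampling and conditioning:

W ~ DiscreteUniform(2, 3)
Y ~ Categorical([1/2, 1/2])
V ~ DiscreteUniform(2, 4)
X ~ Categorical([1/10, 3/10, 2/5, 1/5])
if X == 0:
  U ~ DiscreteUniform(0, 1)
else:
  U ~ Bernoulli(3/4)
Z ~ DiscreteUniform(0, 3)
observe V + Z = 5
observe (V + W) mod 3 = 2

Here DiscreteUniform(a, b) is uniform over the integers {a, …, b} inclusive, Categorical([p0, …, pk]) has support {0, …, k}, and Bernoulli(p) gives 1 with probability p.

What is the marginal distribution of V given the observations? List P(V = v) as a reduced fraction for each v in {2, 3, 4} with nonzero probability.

Enumerate traces; 32 have nonzero weight after conditioning:
  (W=2, Y=0, V=3, X=0, U=0, Z=2) weight 1/960
  (W=2, Y=0, V=3, X=0, U=1, Z=2) weight 1/960
  (W=2, Y=0, V=3, X=1, U=0, Z=2) weight 1/640
  (W=2, Y=0, V=3, X=1, U=1, Z=2) weight 3/640
  (W=2, Y=0, V=3, X=2, U=0, Z=2) weight 1/480
  (W=2, Y=0, V=3, X=2, U=1, Z=2) weight 1/160
  (W=2, Y=0, V=3, X=3, U=0, Z=2) weight 1/960
  (W=2, Y=0, V=3, X=3, U=1, Z=2) weight 1/320
  (W=3, Y=0, V=2, X=0, U=0, Z=3) weight 1/960
  … 23 more
Group by V:
  weight(V=2) = 1/24
  weight(V=3) = 1/24
Total weight = 1/24 + 1/24 = 1/12
P(V=2 | obs) = 1/24 / 1/12 = 1/2
P(V=3 | obs) = 1/24 / 1/12 = 1/2

P(V=2) = 1/2, P(V=3) = 1/2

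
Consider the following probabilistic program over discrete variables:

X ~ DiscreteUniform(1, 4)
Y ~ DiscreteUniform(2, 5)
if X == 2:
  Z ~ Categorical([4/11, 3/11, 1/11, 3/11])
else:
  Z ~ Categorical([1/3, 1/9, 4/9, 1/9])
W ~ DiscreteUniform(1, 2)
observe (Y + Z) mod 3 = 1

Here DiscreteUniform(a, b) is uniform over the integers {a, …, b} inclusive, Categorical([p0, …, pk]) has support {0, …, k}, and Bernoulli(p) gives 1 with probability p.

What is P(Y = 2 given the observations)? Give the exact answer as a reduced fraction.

P(Y = 2 | obs) = 47/179

Enumerate traces; 40 have nonzero weight after conditioning:
  (X=1, Y=2, Z=2, W=1) weight 1/72
  (X=1, Y=2, Z=2, W=2) weight 1/72
  (X=1, Y=3, Z=1, W=1) weight 1/288
  (X=1, Y=3, Z=1, W=2) weight 1/288
  (X=1, Y=4, Z=0, W=1) weight 1/96
  (X=1, Y=4, Z=0, W=2) weight 1/96
  (X=1, Y=4, Z=3, W=1) weight 1/288
  (X=1, Y=4, Z=3, W=2) weight 1/288
  (X=1, Y=5, Z=2, W=1) weight 1/72
  … 31 more
Group by Y:
  weight(Y=2) = 47/528
  weight(Y=3) = 5/132
  weight(Y=4) = 65/528
  weight(Y=5) = 47/528
Total weight = 47/528 + 5/132 + 65/528 + 47/528 = 179/528
P(Y=2 | obs) = 47/528 / 179/528 = 47/179
P(Y=3 | obs) = 5/132 / 179/528 = 20/179
P(Y=4 | obs) = 65/528 / 179/528 = 65/179
P(Y=5 | obs) = 47/528 / 179/528 = 47/179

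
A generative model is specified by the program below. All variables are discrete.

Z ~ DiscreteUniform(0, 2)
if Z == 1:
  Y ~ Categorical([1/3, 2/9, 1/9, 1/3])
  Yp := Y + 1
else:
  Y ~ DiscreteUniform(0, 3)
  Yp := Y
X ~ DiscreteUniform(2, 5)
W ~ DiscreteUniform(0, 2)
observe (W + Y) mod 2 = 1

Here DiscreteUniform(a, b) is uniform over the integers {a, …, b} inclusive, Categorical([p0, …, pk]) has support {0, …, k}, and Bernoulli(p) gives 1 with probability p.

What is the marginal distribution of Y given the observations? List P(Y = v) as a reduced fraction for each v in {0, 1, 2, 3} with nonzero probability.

P(Y=0) = 15/82, P(Y=1) = 13/41, P(Y=2) = 11/82, P(Y=3) = 15/41

Enumerate traces; 72 have nonzero weight after conditioning:
  (Z=0, Y=0, X=2, W=1) weight 1/144
  (Z=0, Y=0, X=3, W=1) weight 1/144
  (Z=0, Y=0, X=4, W=1) weight 1/144
  (Z=0, Y=0, X=5, W=1) weight 1/144
  (Z=0, Y=1, X=2, W=0) weight 1/144
  (Z=0, Y=1, X=2, W=2) weight 1/144
  (Z=0, Y=1, X=3, W=0) weight 1/144
  (Z=0, Y=1, X=3, W=2) weight 1/144
  (Z=0, Y=2, X=2, W=1) weight 1/144
  (Z=0, Y=3, X=2, W=0) weight 1/144
  … 62 more
Group by Y:
  weight(Y=0) = 5/54
  weight(Y=1) = 13/81
  weight(Y=2) = 11/162
  weight(Y=3) = 5/27
Total weight = 5/54 + 13/81 + 11/162 + 5/27 = 41/81
P(Y=0 | obs) = 5/54 / 41/81 = 15/82
P(Y=1 | obs) = 13/81 / 41/81 = 13/41
P(Y=2 | obs) = 11/162 / 41/81 = 11/82
P(Y=3 | obs) = 5/27 / 41/81 = 15/41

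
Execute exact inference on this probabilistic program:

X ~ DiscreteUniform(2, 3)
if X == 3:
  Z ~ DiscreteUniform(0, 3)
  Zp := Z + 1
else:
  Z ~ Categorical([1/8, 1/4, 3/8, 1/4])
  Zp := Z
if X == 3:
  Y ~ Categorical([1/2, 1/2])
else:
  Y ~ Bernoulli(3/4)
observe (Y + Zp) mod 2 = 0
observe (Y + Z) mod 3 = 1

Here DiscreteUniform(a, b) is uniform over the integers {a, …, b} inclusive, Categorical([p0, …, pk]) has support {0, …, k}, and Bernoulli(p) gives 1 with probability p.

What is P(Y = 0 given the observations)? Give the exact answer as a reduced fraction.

P(Y = 0 | obs) = 2/7

Enumerate traces; 3 have nonzero weight after conditioning:
  (X=2, Z=3, Y=1) weight 3/32
  (X=3, Z=0, Y=1) weight 1/16
  (X=3, Z=1, Y=0) weight 1/16
Group by Y:
  weight(Y=0) = 1/16
  weight(Y=1) = 5/32
Total weight = 1/16 + 5/32 = 7/32
P(Y=0 | obs) = 1/16 / 7/32 = 2/7
P(Y=1 | obs) = 5/32 / 7/32 = 5/7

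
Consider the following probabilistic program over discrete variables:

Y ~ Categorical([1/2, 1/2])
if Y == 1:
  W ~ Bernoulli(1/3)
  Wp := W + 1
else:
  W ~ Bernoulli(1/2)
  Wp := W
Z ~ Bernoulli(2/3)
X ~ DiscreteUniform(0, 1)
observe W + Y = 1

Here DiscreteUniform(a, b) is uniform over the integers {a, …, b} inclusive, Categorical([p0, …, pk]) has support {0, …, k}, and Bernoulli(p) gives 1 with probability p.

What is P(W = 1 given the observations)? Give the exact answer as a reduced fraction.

P(W = 1 | obs) = 3/7

Enumerate traces; 8 have nonzero weight after conditioning:
  (Y=0, W=1, Z=0, X=0) weight 1/24
  (Y=0, W=1, Z=0, X=1) weight 1/24
  (Y=0, W=1, Z=1, X=0) weight 1/12
  (Y=0, W=1, Z=1, X=1) weight 1/12
  (Y=1, W=0, Z=0, X=0) weight 1/18
  (Y=1, W=0, Z=0, X=1) weight 1/18
  (Y=1, W=0, Z=1, X=0) weight 1/9
  (Y=1, W=0, Z=1, X=1) weight 1/9
Group by W:
  weight(W=0) = 1/3
  weight(W=1) = 1/4
Total weight = 1/3 + 1/4 = 7/12
P(W=0 | obs) = 1/3 / 7/12 = 4/7
P(W=1 | obs) = 1/4 / 7/12 = 3/7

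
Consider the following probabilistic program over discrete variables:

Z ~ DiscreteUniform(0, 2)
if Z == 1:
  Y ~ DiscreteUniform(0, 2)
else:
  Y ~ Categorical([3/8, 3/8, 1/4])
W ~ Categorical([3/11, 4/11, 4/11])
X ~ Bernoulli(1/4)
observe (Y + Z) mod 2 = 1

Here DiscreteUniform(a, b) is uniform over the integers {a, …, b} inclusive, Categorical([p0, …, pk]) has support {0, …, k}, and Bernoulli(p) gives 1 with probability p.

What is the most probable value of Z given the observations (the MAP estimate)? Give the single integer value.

Enumerate traces; 24 have nonzero weight after conditioning:
  (Z=0, Y=1, W=0, X=0) weight 9/352
  (Z=0, Y=1, W=0, X=1) weight 3/352
  (Z=0, Y=1, W=1, X=0) weight 3/88
  (Z=0, Y=1, W=1, X=1) weight 1/88
  (Z=0, Y=1, W=2, X=0) weight 3/88
  (Z=0, Y=1, W=2, X=1) weight 1/88
  (Z=1, Y=0, W=0, X=0) weight 1/44
  (Z=1, Y=0, W=0, X=1) weight 1/132
  (Z=2, Y=1, W=0, X=0) weight 9/352
  … 15 more
Group by Z:
  weight(Z=0) = 1/8
  weight(Z=1) = 2/9
  weight(Z=2) = 1/8
Total weight = 1/8 + 2/9 + 1/8 = 17/36
P(Z=0 | obs) = 1/8 / 17/36 = 9/34
P(Z=1 | obs) = 2/9 / 17/36 = 8/17
P(Z=2 | obs) = 1/8 / 17/36 = 9/34
argmax = 1

argmax_v P(Z = v | obs) = 1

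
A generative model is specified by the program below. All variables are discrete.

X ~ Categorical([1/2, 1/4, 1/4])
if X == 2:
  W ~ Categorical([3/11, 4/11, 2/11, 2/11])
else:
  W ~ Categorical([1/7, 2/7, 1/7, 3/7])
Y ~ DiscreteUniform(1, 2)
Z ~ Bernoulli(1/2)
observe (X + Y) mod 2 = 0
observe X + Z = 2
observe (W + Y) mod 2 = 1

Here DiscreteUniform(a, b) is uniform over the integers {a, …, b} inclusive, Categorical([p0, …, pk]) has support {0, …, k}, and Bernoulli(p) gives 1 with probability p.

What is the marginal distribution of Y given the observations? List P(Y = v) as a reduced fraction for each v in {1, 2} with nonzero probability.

Enumerate traces; 4 have nonzero weight after conditioning:
  (X=1, W=0, Y=1, Z=1) weight 1/112
  (X=1, W=2, Y=1, Z=1) weight 1/112
  (X=2, W=1, Y=2, Z=0) weight 1/44
  (X=2, W=3, Y=2, Z=0) weight 1/88
Group by Y:
  weight(Y=1) = 1/56
  weight(Y=2) = 3/88
Total weight = 1/56 + 3/88 = 4/77
P(Y=1 | obs) = 1/56 / 4/77 = 11/32
P(Y=2 | obs) = 3/88 / 4/77 = 21/32

P(Y=1) = 11/32, P(Y=2) = 21/32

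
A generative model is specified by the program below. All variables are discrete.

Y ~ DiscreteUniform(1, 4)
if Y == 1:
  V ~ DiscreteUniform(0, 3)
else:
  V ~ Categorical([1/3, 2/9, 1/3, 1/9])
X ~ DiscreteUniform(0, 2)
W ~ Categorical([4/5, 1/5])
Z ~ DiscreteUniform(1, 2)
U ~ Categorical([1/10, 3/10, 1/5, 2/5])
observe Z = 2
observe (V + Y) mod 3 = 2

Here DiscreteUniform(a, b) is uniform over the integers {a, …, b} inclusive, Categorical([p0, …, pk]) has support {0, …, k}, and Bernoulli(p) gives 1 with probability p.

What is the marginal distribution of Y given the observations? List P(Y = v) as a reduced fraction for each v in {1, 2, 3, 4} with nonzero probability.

P(Y=1) = 1/5, P(Y=2) = 16/45, P(Y=3) = 4/15, P(Y=4) = 8/45

Enumerate traces; 120 have nonzero weight after conditioning:
  (Y=1, V=1, X=0, W=0, Z=2, U=0) weight 1/1200
  (Y=1, V=1, X=0, W=0, Z=2, U=1) weight 1/400
  (Y=1, V=1, X=0, W=0, Z=2, U=2) weight 1/600
  (Y=1, V=1, X=0, W=0, Z=2, U=3) weight 1/300
  (Y=1, V=1, X=0, W=1, Z=2, U=0) weight 1/4800
  (Y=1, V=1, X=0, W=1, Z=2, U=1) weight 1/1600
  (Y=1, V=1, X=0, W=1, Z=2, U=2) weight 1/2400
  (Y=1, V=1, X=0, W=1, Z=2, U=3) weight 1/1200
  (Y=2, V=0, X=0, W=0, Z=2, U=0) weight 1/900
  (Y=3, V=2, X=0, W=0, Z=2, U=0) weight 1/900
  … 110 more
Group by Y:
  weight(Y=1) = 1/32
  weight(Y=2) = 1/18
  weight(Y=3) = 1/24
  weight(Y=4) = 1/36
Total weight = 1/32 + 1/18 + 1/24 + 1/36 = 5/32
P(Y=1 | obs) = 1/32 / 5/32 = 1/5
P(Y=2 | obs) = 1/18 / 5/32 = 16/45
P(Y=3 | obs) = 1/24 / 5/32 = 4/15
P(Y=4 | obs) = 1/36 / 5/32 = 8/45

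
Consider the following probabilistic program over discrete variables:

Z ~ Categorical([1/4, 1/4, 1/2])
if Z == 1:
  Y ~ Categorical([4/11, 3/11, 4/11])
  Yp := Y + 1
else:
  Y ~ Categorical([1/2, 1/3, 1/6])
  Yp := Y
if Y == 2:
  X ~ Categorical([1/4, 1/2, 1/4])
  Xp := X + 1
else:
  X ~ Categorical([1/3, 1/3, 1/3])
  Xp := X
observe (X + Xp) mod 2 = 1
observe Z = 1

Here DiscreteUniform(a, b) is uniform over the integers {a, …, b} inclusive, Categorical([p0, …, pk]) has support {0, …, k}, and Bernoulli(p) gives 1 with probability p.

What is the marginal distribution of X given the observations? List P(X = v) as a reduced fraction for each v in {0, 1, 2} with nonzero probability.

P(X=0) = 1/4, P(X=1) = 1/2, P(X=2) = 1/4

Enumerate traces; 3 have nonzero weight after conditioning:
  (Z=1, Y=2, X=0) weight 1/44
  (Z=1, Y=2, X=1) weight 1/22
  (Z=1, Y=2, X=2) weight 1/44
Group by X:
  weight(X=0) = 1/44
  weight(X=1) = 1/22
  weight(X=2) = 1/44
Total weight = 1/44 + 1/22 + 1/44 = 1/11
P(X=0 | obs) = 1/44 / 1/11 = 1/4
P(X=1 | obs) = 1/22 / 1/11 = 1/2
P(X=2 | obs) = 1/44 / 1/11 = 1/4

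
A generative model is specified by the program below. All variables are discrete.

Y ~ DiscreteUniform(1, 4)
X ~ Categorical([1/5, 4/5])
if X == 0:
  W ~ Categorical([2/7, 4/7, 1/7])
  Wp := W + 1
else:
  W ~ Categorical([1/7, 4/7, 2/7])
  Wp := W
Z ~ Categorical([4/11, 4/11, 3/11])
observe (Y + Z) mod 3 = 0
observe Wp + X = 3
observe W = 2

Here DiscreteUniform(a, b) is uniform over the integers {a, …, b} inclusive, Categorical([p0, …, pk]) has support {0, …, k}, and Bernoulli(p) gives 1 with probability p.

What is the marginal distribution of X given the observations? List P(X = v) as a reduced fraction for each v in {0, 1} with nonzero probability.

Enumerate traces; 8 have nonzero weight after conditioning:
  (Y=1, X=0, W=2, Z=2) weight 3/1540
  (Y=1, X=1, W=2, Z=2) weight 6/385
  (Y=2, X=0, W=2, Z=1) weight 1/385
  (Y=2, X=1, W=2, Z=1) weight 8/385
  (Y=3, X=0, W=2, Z=0) weight 1/385
  (Y=3, X=1, W=2, Z=0) weight 8/385
  (Y=4, X=0, W=2, Z=2) weight 3/1540
  (Y=4, X=1, W=2, Z=2) weight 6/385
Group by X:
  weight(X=0) = 1/110
  weight(X=1) = 4/55
Total weight = 1/110 + 4/55 = 9/110
P(X=0 | obs) = 1/110 / 9/110 = 1/9
P(X=1 | obs) = 4/55 / 9/110 = 8/9

P(X=0) = 1/9, P(X=1) = 8/9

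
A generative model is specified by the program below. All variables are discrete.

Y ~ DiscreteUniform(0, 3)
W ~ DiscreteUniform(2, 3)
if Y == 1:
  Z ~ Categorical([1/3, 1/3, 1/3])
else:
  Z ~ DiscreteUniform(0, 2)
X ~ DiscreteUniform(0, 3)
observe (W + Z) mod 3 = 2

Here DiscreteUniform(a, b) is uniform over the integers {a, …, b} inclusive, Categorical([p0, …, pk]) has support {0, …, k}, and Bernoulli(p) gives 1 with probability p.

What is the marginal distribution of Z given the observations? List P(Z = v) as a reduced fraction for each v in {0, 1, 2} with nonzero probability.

Enumerate traces; 32 have nonzero weight after conditioning:
  (Y=0, W=2, Z=0, X=0) weight 1/96
  (Y=0, W=2, Z=0, X=1) weight 1/96
  (Y=0, W=2, Z=0, X=2) weight 1/96
  (Y=0, W=2, Z=0, X=3) weight 1/96
  (Y=0, W=3, Z=2, X=0) weight 1/96
  (Y=0, W=3, Z=2, X=1) weight 1/96
  (Y=0, W=3, Z=2, X=2) weight 1/96
  (Y=0, W=3, Z=2, X=3) weight 1/96
  … 24 more
Group by Z:
  weight(Z=0) = 1/6
  weight(Z=2) = 1/6
Total weight = 1/6 + 1/6 = 1/3
P(Z=0 | obs) = 1/6 / 1/3 = 1/2
P(Z=2 | obs) = 1/6 / 1/3 = 1/2

P(Z=0) = 1/2, P(Z=2) = 1/2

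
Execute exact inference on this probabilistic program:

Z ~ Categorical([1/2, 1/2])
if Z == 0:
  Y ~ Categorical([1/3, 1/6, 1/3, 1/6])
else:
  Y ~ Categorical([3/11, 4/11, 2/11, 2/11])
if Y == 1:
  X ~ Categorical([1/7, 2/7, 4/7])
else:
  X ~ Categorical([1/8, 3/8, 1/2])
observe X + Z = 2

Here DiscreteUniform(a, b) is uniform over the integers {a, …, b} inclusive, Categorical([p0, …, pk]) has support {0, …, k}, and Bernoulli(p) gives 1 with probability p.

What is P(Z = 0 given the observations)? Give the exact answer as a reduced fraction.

Enumerate traces; 8 have nonzero weight after conditioning:
  (Z=0, Y=0, X=2) weight 1/12
  (Z=0, Y=1, X=2) weight 1/21
  (Z=0, Y=2, X=2) weight 1/12
  (Z=0, Y=3, X=2) weight 1/24
  (Z=1, Y=0, X=1) weight 9/176
  (Z=1, Y=1, X=1) weight 4/77
  (Z=1, Y=2, X=1) weight 3/88
  (Z=1, Y=3, X=1) weight 3/88
Group by Z:
  weight(Z=0) = 43/168
  weight(Z=1) = 211/1232
Total weight = 43/168 + 211/1232 = 1579/3696
P(Z=0 | obs) = 43/168 / 1579/3696 = 946/1579
P(Z=1 | obs) = 211/1232 / 1579/3696 = 633/1579

P(Z = 0 | obs) = 946/1579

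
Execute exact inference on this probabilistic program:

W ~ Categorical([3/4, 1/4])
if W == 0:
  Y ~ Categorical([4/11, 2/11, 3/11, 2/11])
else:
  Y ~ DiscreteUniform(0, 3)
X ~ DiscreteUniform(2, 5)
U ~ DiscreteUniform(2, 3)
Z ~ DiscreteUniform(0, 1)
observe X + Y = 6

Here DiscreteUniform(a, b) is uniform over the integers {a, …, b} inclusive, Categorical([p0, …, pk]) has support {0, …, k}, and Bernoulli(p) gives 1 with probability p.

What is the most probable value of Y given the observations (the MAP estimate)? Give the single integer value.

argmax_v P(Y = v | obs) = 2

Enumerate traces; 24 have nonzero weight after conditioning:
  (W=0, Y=1, X=5, U=2, Z=0) weight 3/352
  (W=0, Y=1, X=5, U=2, Z=1) weight 3/352
  (W=0, Y=1, X=5, U=3, Z=0) weight 3/352
  (W=0, Y=1, X=5, U=3, Z=1) weight 3/352
  (W=0, Y=2, X=4, U=2, Z=0) weight 9/704
  (W=0, Y=2, X=4, U=2, Z=1) weight 9/704
  (W=0, Y=2, X=4, U=3, Z=0) weight 9/704
  (W=0, Y=2, X=4, U=3, Z=1) weight 9/704
  (W=0, Y=3, X=3, U=2, Z=0) weight 3/352
  … 15 more
Group by Y:
  weight(Y=1) = 35/704
  weight(Y=2) = 47/704
  weight(Y=3) = 35/704
Total weight = 35/704 + 47/704 + 35/704 = 117/704
P(Y=1 | obs) = 35/704 / 117/704 = 35/117
P(Y=2 | obs) = 47/704 / 117/704 = 47/117
P(Y=3 | obs) = 35/704 / 117/704 = 35/117
argmax = 2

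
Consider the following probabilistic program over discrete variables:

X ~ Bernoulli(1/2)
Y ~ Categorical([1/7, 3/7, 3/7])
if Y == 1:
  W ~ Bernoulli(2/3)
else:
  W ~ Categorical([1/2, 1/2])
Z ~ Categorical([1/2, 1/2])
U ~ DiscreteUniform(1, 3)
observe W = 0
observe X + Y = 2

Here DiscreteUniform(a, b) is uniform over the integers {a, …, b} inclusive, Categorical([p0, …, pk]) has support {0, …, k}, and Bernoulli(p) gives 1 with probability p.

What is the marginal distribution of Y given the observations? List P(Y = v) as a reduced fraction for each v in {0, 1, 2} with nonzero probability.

P(Y=1) = 2/5, P(Y=2) = 3/5

Enumerate traces; 12 have nonzero weight after conditioning:
  (X=0, Y=2, W=0, Z=0, U=1) weight 1/56
  (X=0, Y=2, W=0, Z=0, U=2) weight 1/56
  (X=0, Y=2, W=0, Z=0, U=3) weight 1/56
  (X=0, Y=2, W=0, Z=1, U=1) weight 1/56
  (X=0, Y=2, W=0, Z=1, U=2) weight 1/56
  (X=0, Y=2, W=0, Z=1, U=3) weight 1/56
  (X=1, Y=1, W=0, Z=0, U=1) weight 1/84
  (X=1, Y=1, W=0, Z=0, U=2) weight 1/84
  … 4 more
Group by Y:
  weight(Y=1) = 1/14
  weight(Y=2) = 3/28
Total weight = 1/14 + 3/28 = 5/28
P(Y=1 | obs) = 1/14 / 5/28 = 2/5
P(Y=2 | obs) = 3/28 / 5/28 = 3/5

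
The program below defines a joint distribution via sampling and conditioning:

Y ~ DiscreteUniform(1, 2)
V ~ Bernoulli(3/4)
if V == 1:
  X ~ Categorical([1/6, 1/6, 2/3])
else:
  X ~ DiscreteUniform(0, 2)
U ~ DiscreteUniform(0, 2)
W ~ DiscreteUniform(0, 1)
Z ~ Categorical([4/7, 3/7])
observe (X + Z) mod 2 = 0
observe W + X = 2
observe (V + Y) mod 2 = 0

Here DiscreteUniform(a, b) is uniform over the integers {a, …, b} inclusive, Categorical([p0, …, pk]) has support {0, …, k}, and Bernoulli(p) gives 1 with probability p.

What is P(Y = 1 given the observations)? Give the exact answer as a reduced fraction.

P(Y = 1 | obs) = 57/71

Enumerate traces; 12 have nonzero weight after conditioning:
  (Y=1, V=1, X=1, U=0, W=1, Z=1) weight 1/224
  (Y=1, V=1, X=1, U=1, W=1, Z=1) weight 1/224
  (Y=1, V=1, X=1, U=2, W=1, Z=1) weight 1/224
  (Y=1, V=1, X=2, U=0, W=0, Z=0) weight 1/42
  (Y=1, V=1, X=2, U=1, W=0, Z=0) weight 1/42
  (Y=1, V=1, X=2, U=2, W=0, Z=0) weight 1/42
  (Y=2, V=0, X=1, U=0, W=1, Z=1) weight 1/336
  (Y=2, V=0, X=1, U=1, W=1, Z=1) weight 1/336
  … 4 more
Group by Y:
  weight(Y=1) = 19/224
  weight(Y=2) = 1/48
Total weight = 19/224 + 1/48 = 71/672
P(Y=1 | obs) = 19/224 / 71/672 = 57/71
P(Y=2 | obs) = 1/48 / 71/672 = 14/71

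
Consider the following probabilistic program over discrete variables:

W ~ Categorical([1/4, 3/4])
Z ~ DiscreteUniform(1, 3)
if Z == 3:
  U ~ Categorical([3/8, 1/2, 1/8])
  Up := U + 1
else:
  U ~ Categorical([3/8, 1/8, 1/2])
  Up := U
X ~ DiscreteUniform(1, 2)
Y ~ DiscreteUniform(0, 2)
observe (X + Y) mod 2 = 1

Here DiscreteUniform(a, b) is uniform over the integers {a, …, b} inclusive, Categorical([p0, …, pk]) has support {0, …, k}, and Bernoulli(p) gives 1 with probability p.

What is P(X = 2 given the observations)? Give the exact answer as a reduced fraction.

Enumerate traces; 54 have nonzero weight after conditioning:
  (W=0, Z=1, U=0, X=1, Y=0) weight 1/192
  (W=0, Z=1, U=0, X=1, Y=2) weight 1/192
  (W=0, Z=1, U=0, X=2, Y=1) weight 1/192
  (W=0, Z=1, U=1, X=1, Y=0) weight 1/576
  (W=0, Z=1, U=1, X=1, Y=2) weight 1/576
  (W=0, Z=1, U=1, X=2, Y=1) weight 1/576
  (W=0, Z=1, U=2, X=1, Y=0) weight 1/144
  (W=0, Z=1, U=2, X=1, Y=2) weight 1/144
  … 46 more
Group by X:
  weight(X=1) = 1/3
  weight(X=2) = 1/6
Total weight = 1/3 + 1/6 = 1/2
P(X=1 | obs) = 1/3 / 1/2 = 2/3
P(X=2 | obs) = 1/6 / 1/2 = 1/3

P(X = 2 | obs) = 1/3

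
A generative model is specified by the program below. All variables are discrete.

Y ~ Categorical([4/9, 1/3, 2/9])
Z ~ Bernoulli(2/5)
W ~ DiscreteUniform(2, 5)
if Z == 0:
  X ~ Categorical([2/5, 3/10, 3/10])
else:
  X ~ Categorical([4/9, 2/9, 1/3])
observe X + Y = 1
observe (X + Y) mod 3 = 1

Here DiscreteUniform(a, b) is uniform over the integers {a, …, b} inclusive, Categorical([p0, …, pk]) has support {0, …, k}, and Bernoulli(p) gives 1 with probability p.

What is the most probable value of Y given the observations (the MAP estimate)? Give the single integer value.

Enumerate traces; 16 have nonzero weight after conditioning:
  (Y=0, Z=0, W=2, X=1) weight 1/50
  (Y=0, Z=0, W=3, X=1) weight 1/50
  (Y=0, Z=0, W=4, X=1) weight 1/50
  (Y=0, Z=0, W=5, X=1) weight 1/50
  (Y=0, Z=1, W=2, X=1) weight 4/405
  (Y=0, Z=1, W=3, X=1) weight 4/405
  (Y=0, Z=1, W=4, X=1) weight 4/405
  (Y=0, Z=1, W=5, X=1) weight 4/405
  (Y=1, Z=0, W=2, X=0) weight 1/50
  … 7 more
Group by Y:
  weight(Y=0) = 242/2025
  weight(Y=1) = 94/675
Total weight = 242/2025 + 94/675 = 524/2025
P(Y=0 | obs) = 242/2025 / 524/2025 = 121/262
P(Y=1 | obs) = 94/675 / 524/2025 = 141/262
argmax = 1

argmax_v P(Y = v | obs) = 1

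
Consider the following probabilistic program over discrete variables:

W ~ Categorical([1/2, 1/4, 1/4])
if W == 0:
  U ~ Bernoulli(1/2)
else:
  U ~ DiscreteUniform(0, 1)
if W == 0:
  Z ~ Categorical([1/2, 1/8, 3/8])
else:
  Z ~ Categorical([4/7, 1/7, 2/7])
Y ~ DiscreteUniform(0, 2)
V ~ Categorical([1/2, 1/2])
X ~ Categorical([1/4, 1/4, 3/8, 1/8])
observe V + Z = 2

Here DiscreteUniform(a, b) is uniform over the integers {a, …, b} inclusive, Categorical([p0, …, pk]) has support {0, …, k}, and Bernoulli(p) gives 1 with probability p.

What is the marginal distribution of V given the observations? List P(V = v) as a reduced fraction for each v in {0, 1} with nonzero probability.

Enumerate traces; 144 have nonzero weight after conditioning:
  (W=0, U=0, Z=1, Y=0, V=1, X=0) weight 1/768
  (W=0, U=0, Z=1, Y=0, V=1, X=1) weight 1/768
  (W=0, U=0, Z=1, Y=0, V=1, X=2) weight 1/512
  (W=0, U=0, Z=1, Y=0, V=1, X=3) weight 1/1536
  (W=0, U=0, Z=1, Y=1, V=1, X=0) weight 1/768
  (W=0, U=0, Z=1, Y=1, V=1, X=1) weight 1/768
  (W=0, U=0, Z=1, Y=1, V=1, X=2) weight 1/512
  (W=0, U=0, Z=1, Y=1, V=1, X=3) weight 1/1536
  (W=0, U=0, Z=2, Y=0, V=0, X=0) weight 1/256
  … 135 more
Group by V:
  weight(V=0) = 37/224
  weight(V=1) = 15/224
Total weight = 37/224 + 15/224 = 13/56
P(V=0 | obs) = 37/224 / 13/56 = 37/52
P(V=1 | obs) = 15/224 / 13/56 = 15/52

P(V=0) = 37/52, P(V=1) = 15/52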